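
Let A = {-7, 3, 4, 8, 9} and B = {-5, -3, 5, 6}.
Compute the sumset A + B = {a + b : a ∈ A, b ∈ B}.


A + B = {a + b : a ∈ A, b ∈ B}.
Enumerate all |A|·|B| = 5·4 = 20 pairs (a, b) and collect distinct sums.
a = -7: -7+-5=-12, -7+-3=-10, -7+5=-2, -7+6=-1
a = 3: 3+-5=-2, 3+-3=0, 3+5=8, 3+6=9
a = 4: 4+-5=-1, 4+-3=1, 4+5=9, 4+6=10
a = 8: 8+-5=3, 8+-3=5, 8+5=13, 8+6=14
a = 9: 9+-5=4, 9+-3=6, 9+5=14, 9+6=15
Collecting distinct sums: A + B = {-12, -10, -2, -1, 0, 1, 3, 4, 5, 6, 8, 9, 10, 13, 14, 15}
|A + B| = 16

A + B = {-12, -10, -2, -1, 0, 1, 3, 4, 5, 6, 8, 9, 10, 13, 14, 15}


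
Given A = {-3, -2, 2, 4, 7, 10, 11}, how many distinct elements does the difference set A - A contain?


A - A = {a - a' : a, a' ∈ A}; |A| = 7.
Bounds: 2|A|-1 ≤ |A - A| ≤ |A|² - |A| + 1, i.e. 13 ≤ |A - A| ≤ 43.
Note: 0 ∈ A - A always (from a - a). The set is symmetric: if d ∈ A - A then -d ∈ A - A.
Enumerate nonzero differences d = a - a' with a > a' (then include -d):
Positive differences: {1, 2, 3, 4, 5, 6, 7, 8, 9, 10, 12, 13, 14}
Full difference set: {0} ∪ (positive diffs) ∪ (negative diffs).
|A - A| = 1 + 2·13 = 27 (matches direct enumeration: 27).

|A - A| = 27


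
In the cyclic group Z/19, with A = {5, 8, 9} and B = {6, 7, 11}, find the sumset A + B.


Work in Z/19Z: reduce every sum a + b modulo 19.
Enumerate all 9 pairs:
a = 5: 5+6=11, 5+7=12, 5+11=16
a = 8: 8+6=14, 8+7=15, 8+11=0
a = 9: 9+6=15, 9+7=16, 9+11=1
Distinct residues collected: {0, 1, 11, 12, 14, 15, 16}
|A + B| = 7 (out of 19 total residues).

A + B = {0, 1, 11, 12, 14, 15, 16}


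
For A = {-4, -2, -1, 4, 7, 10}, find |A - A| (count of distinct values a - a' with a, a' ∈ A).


A - A = {a - a' : a, a' ∈ A}; |A| = 6.
Bounds: 2|A|-1 ≤ |A - A| ≤ |A|² - |A| + 1, i.e. 11 ≤ |A - A| ≤ 31.
Note: 0 ∈ A - A always (from a - a). The set is symmetric: if d ∈ A - A then -d ∈ A - A.
Enumerate nonzero differences d = a - a' with a > a' (then include -d):
Positive differences: {1, 2, 3, 5, 6, 8, 9, 11, 12, 14}
Full difference set: {0} ∪ (positive diffs) ∪ (negative diffs).
|A - A| = 1 + 2·10 = 21 (matches direct enumeration: 21).

|A - A| = 21


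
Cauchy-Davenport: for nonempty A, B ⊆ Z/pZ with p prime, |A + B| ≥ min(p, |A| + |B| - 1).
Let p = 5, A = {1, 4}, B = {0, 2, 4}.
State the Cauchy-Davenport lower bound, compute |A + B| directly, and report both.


Cauchy-Davenport: |A + B| ≥ min(p, |A| + |B| - 1) for A, B nonempty in Z/pZ.
|A| = 2, |B| = 3, p = 5.
CD lower bound = min(5, 2 + 3 - 1) = min(5, 4) = 4.
Compute A + B mod 5 directly:
a = 1: 1+0=1, 1+2=3, 1+4=0
a = 4: 4+0=4, 4+2=1, 4+4=3
A + B = {0, 1, 3, 4}, so |A + B| = 4.
Verify: 4 ≥ 4? Yes ✓.

CD lower bound = 4, actual |A + B| = 4.


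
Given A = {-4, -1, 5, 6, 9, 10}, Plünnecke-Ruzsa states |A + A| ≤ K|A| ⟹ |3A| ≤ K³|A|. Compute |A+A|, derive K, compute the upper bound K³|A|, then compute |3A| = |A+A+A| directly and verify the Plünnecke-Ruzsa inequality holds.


|A| = 6.
Step 1: Compute A + A by enumerating all 36 pairs.
A + A = {-8, -5, -2, 1, 2, 4, 5, 6, 8, 9, 10, 11, 12, 14, 15, 16, 18, 19, 20}, so |A + A| = 19.
Step 2: Doubling constant K = |A + A|/|A| = 19/6 = 19/6 ≈ 3.1667.
Step 3: Plünnecke-Ruzsa gives |3A| ≤ K³·|A| = (3.1667)³ · 6 ≈ 190.5278.
Step 4: Compute 3A = A + A + A directly by enumerating all triples (a,b,c) ∈ A³; |3A| = 36.
Step 5: Check 36 ≤ 190.5278? Yes ✓.

K = 19/6, Plünnecke-Ruzsa bound K³|A| ≈ 190.5278, |3A| = 36, inequality holds.


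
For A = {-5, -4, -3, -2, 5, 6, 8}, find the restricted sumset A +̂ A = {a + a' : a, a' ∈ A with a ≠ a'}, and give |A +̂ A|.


Restricted sumset: A +̂ A = {a + a' : a ∈ A, a' ∈ A, a ≠ a'}.
Equivalently, take A + A and drop any sum 2a that is achievable ONLY as a + a for a ∈ A (i.e. sums representable only with equal summands).
Enumerate pairs (a, a') with a < a' (symmetric, so each unordered pair gives one sum; this covers all a ≠ a'):
  -5 + -4 = -9
  -5 + -3 = -8
  -5 + -2 = -7
  -5 + 5 = 0
  -5 + 6 = 1
  -5 + 8 = 3
  -4 + -3 = -7
  -4 + -2 = -6
  -4 + 5 = 1
  -4 + 6 = 2
  -4 + 8 = 4
  -3 + -2 = -5
  -3 + 5 = 2
  -3 + 6 = 3
  -3 + 8 = 5
  -2 + 5 = 3
  -2 + 6 = 4
  -2 + 8 = 6
  5 + 6 = 11
  5 + 8 = 13
  6 + 8 = 14
Collected distinct sums: {-9, -8, -7, -6, -5, 0, 1, 2, 3, 4, 5, 6, 11, 13, 14}
|A +̂ A| = 15
(Reference bound: |A +̂ A| ≥ 2|A| - 3 for |A| ≥ 2, with |A| = 7 giving ≥ 11.)

|A +̂ A| = 15


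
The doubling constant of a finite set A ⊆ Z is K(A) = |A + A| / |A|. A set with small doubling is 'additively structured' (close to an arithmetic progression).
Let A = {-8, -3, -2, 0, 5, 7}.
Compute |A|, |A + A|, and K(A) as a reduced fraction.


|A| = 6.
Compute A + A by enumerating all 36 pairs.
A + A = {-16, -11, -10, -8, -6, -5, -4, -3, -2, -1, 0, 2, 3, 4, 5, 7, 10, 12, 14}, so |A + A| = 19.
K = |A + A| / |A| = 19/6 (already in lowest terms) ≈ 3.1667.
Reference: AP of size 6 gives K = 11/6 ≈ 1.8333; a fully generic set of size 6 gives K ≈ 3.5000.

|A| = 6, |A + A| = 19, K = 19/6.


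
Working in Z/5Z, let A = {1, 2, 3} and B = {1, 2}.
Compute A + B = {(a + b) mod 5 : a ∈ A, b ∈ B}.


Work in Z/5Z: reduce every sum a + b modulo 5.
Enumerate all 6 pairs:
a = 1: 1+1=2, 1+2=3
a = 2: 2+1=3, 2+2=4
a = 3: 3+1=4, 3+2=0
Distinct residues collected: {0, 2, 3, 4}
|A + B| = 4 (out of 5 total residues).

A + B = {0, 2, 3, 4}


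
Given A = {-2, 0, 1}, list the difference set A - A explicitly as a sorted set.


A - A = {a - a' : a, a' ∈ A}.
Compute a - a' for each ordered pair (a, a'):
a = -2: -2--2=0, -2-0=-2, -2-1=-3
a = 0: 0--2=2, 0-0=0, 0-1=-1
a = 1: 1--2=3, 1-0=1, 1-1=0
Collecting distinct values (and noting 0 appears from a-a):
A - A = {-3, -2, -1, 0, 1, 2, 3}
|A - A| = 7

A - A = {-3, -2, -1, 0, 1, 2, 3}


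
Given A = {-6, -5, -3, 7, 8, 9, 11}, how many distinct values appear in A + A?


A + A = {a + a' : a, a' ∈ A}; |A| = 7.
General bounds: 2|A| - 1 ≤ |A + A| ≤ |A|(|A|+1)/2, i.e. 13 ≤ |A + A| ≤ 28.
Lower bound 2|A|-1 is attained iff A is an arithmetic progression.
Enumerate sums a + a' for a ≤ a' (symmetric, so this suffices):
a = -6: -6+-6=-12, -6+-5=-11, -6+-3=-9, -6+7=1, -6+8=2, -6+9=3, -6+11=5
a = -5: -5+-5=-10, -5+-3=-8, -5+7=2, -5+8=3, -5+9=4, -5+11=6
a = -3: -3+-3=-6, -3+7=4, -3+8=5, -3+9=6, -3+11=8
a = 7: 7+7=14, 7+8=15, 7+9=16, 7+11=18
a = 8: 8+8=16, 8+9=17, 8+11=19
a = 9: 9+9=18, 9+11=20
a = 11: 11+11=22
Distinct sums: {-12, -11, -10, -9, -8, -6, 1, 2, 3, 4, 5, 6, 8, 14, 15, 16, 17, 18, 19, 20, 22}
|A + A| = 21

|A + A| = 21


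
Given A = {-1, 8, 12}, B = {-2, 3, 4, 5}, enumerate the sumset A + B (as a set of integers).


A + B = {a + b : a ∈ A, b ∈ B}.
Enumerate all |A|·|B| = 3·4 = 12 pairs (a, b) and collect distinct sums.
a = -1: -1+-2=-3, -1+3=2, -1+4=3, -1+5=4
a = 8: 8+-2=6, 8+3=11, 8+4=12, 8+5=13
a = 12: 12+-2=10, 12+3=15, 12+4=16, 12+5=17
Collecting distinct sums: A + B = {-3, 2, 3, 4, 6, 10, 11, 12, 13, 15, 16, 17}
|A + B| = 12

A + B = {-3, 2, 3, 4, 6, 10, 11, 12, 13, 15, 16, 17}


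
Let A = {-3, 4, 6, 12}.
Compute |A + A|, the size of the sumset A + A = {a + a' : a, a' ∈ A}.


A + A = {a + a' : a, a' ∈ A}; |A| = 4.
General bounds: 2|A| - 1 ≤ |A + A| ≤ |A|(|A|+1)/2, i.e. 7 ≤ |A + A| ≤ 10.
Lower bound 2|A|-1 is attained iff A is an arithmetic progression.
Enumerate sums a + a' for a ≤ a' (symmetric, so this suffices):
a = -3: -3+-3=-6, -3+4=1, -3+6=3, -3+12=9
a = 4: 4+4=8, 4+6=10, 4+12=16
a = 6: 6+6=12, 6+12=18
a = 12: 12+12=24
Distinct sums: {-6, 1, 3, 8, 9, 10, 12, 16, 18, 24}
|A + A| = 10

|A + A| = 10


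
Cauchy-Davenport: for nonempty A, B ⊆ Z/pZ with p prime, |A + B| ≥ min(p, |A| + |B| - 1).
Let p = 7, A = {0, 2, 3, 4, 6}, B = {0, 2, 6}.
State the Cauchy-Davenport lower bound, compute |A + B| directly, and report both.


Cauchy-Davenport: |A + B| ≥ min(p, |A| + |B| - 1) for A, B nonempty in Z/pZ.
|A| = 5, |B| = 3, p = 7.
CD lower bound = min(7, 5 + 3 - 1) = min(7, 7) = 7.
Compute A + B mod 7 directly:
a = 0: 0+0=0, 0+2=2, 0+6=6
a = 2: 2+0=2, 2+2=4, 2+6=1
a = 3: 3+0=3, 3+2=5, 3+6=2
a = 4: 4+0=4, 4+2=6, 4+6=3
a = 6: 6+0=6, 6+2=1, 6+6=5
A + B = {0, 1, 2, 3, 4, 5, 6}, so |A + B| = 7.
Verify: 7 ≥ 7? Yes ✓.

CD lower bound = 7, actual |A + B| = 7.


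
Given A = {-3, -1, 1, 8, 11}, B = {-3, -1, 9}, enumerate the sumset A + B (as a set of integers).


A + B = {a + b : a ∈ A, b ∈ B}.
Enumerate all |A|·|B| = 5·3 = 15 pairs (a, b) and collect distinct sums.
a = -3: -3+-3=-6, -3+-1=-4, -3+9=6
a = -1: -1+-3=-4, -1+-1=-2, -1+9=8
a = 1: 1+-3=-2, 1+-1=0, 1+9=10
a = 8: 8+-3=5, 8+-1=7, 8+9=17
a = 11: 11+-3=8, 11+-1=10, 11+9=20
Collecting distinct sums: A + B = {-6, -4, -2, 0, 5, 6, 7, 8, 10, 17, 20}
|A + B| = 11

A + B = {-6, -4, -2, 0, 5, 6, 7, 8, 10, 17, 20}


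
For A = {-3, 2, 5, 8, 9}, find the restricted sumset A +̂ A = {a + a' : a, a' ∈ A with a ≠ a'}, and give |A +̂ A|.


Restricted sumset: A +̂ A = {a + a' : a ∈ A, a' ∈ A, a ≠ a'}.
Equivalently, take A + A and drop any sum 2a that is achievable ONLY as a + a for a ∈ A (i.e. sums representable only with equal summands).
Enumerate pairs (a, a') with a < a' (symmetric, so each unordered pair gives one sum; this covers all a ≠ a'):
  -3 + 2 = -1
  -3 + 5 = 2
  -3 + 8 = 5
  -3 + 9 = 6
  2 + 5 = 7
  2 + 8 = 10
  2 + 9 = 11
  5 + 8 = 13
  5 + 9 = 14
  8 + 9 = 17
Collected distinct sums: {-1, 2, 5, 6, 7, 10, 11, 13, 14, 17}
|A +̂ A| = 10
(Reference bound: |A +̂ A| ≥ 2|A| - 3 for |A| ≥ 2, with |A| = 5 giving ≥ 7.)

|A +̂ A| = 10


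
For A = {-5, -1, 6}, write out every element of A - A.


A - A = {a - a' : a, a' ∈ A}.
Compute a - a' for each ordered pair (a, a'):
a = -5: -5--5=0, -5--1=-4, -5-6=-11
a = -1: -1--5=4, -1--1=0, -1-6=-7
a = 6: 6--5=11, 6--1=7, 6-6=0
Collecting distinct values (and noting 0 appears from a-a):
A - A = {-11, -7, -4, 0, 4, 7, 11}
|A - A| = 7

A - A = {-11, -7, -4, 0, 4, 7, 11}


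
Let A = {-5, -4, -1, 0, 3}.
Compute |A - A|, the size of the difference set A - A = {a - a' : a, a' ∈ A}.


A - A = {a - a' : a, a' ∈ A}; |A| = 5.
Bounds: 2|A|-1 ≤ |A - A| ≤ |A|² - |A| + 1, i.e. 9 ≤ |A - A| ≤ 21.
Note: 0 ∈ A - A always (from a - a). The set is symmetric: if d ∈ A - A then -d ∈ A - A.
Enumerate nonzero differences d = a - a' with a > a' (then include -d):
Positive differences: {1, 3, 4, 5, 7, 8}
Full difference set: {0} ∪ (positive diffs) ∪ (negative diffs).
|A - A| = 1 + 2·6 = 13 (matches direct enumeration: 13).

|A - A| = 13


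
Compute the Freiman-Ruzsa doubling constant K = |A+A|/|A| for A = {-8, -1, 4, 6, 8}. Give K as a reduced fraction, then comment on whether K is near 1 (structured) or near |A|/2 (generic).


|A| = 5.
Compute A + A by enumerating all 25 pairs.
A + A = {-16, -9, -4, -2, 0, 3, 5, 7, 8, 10, 12, 14, 16}, so |A + A| = 13.
K = |A + A| / |A| = 13/5 (already in lowest terms) ≈ 2.6000.
Reference: AP of size 5 gives K = 9/5 ≈ 1.8000; a fully generic set of size 5 gives K ≈ 3.0000.

|A| = 5, |A + A| = 13, K = 13/5.


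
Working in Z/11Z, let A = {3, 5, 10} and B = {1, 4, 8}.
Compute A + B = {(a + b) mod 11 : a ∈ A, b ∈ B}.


Work in Z/11Z: reduce every sum a + b modulo 11.
Enumerate all 9 pairs:
a = 3: 3+1=4, 3+4=7, 3+8=0
a = 5: 5+1=6, 5+4=9, 5+8=2
a = 10: 10+1=0, 10+4=3, 10+8=7
Distinct residues collected: {0, 2, 3, 4, 6, 7, 9}
|A + B| = 7 (out of 11 total residues).

A + B = {0, 2, 3, 4, 6, 7, 9}


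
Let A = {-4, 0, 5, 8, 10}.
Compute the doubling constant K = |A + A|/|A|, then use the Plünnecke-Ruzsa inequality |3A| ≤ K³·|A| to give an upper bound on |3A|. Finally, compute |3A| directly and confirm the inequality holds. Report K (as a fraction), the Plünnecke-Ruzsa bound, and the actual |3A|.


|A| = 5.
Step 1: Compute A + A by enumerating all 25 pairs.
A + A = {-8, -4, 0, 1, 4, 5, 6, 8, 10, 13, 15, 16, 18, 20}, so |A + A| = 14.
Step 2: Doubling constant K = |A + A|/|A| = 14/5 = 14/5 ≈ 2.8000.
Step 3: Plünnecke-Ruzsa gives |3A| ≤ K³·|A| = (2.8000)³ · 5 ≈ 109.7600.
Step 4: Compute 3A = A + A + A directly by enumerating all triples (a,b,c) ∈ A³; |3A| = 28.
Step 5: Check 28 ≤ 109.7600? Yes ✓.

K = 14/5, Plünnecke-Ruzsa bound K³|A| ≈ 109.7600, |3A| = 28, inequality holds.


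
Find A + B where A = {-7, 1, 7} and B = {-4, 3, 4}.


A + B = {a + b : a ∈ A, b ∈ B}.
Enumerate all |A|·|B| = 3·3 = 9 pairs (a, b) and collect distinct sums.
a = -7: -7+-4=-11, -7+3=-4, -7+4=-3
a = 1: 1+-4=-3, 1+3=4, 1+4=5
a = 7: 7+-4=3, 7+3=10, 7+4=11
Collecting distinct sums: A + B = {-11, -4, -3, 3, 4, 5, 10, 11}
|A + B| = 8

A + B = {-11, -4, -3, 3, 4, 5, 10, 11}


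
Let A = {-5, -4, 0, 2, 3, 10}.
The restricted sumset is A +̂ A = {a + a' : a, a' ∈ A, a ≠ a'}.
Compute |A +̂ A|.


Restricted sumset: A +̂ A = {a + a' : a ∈ A, a' ∈ A, a ≠ a'}.
Equivalently, take A + A and drop any sum 2a that is achievable ONLY as a + a for a ∈ A (i.e. sums representable only with equal summands).
Enumerate pairs (a, a') with a < a' (symmetric, so each unordered pair gives one sum; this covers all a ≠ a'):
  -5 + -4 = -9
  -5 + 0 = -5
  -5 + 2 = -3
  -5 + 3 = -2
  -5 + 10 = 5
  -4 + 0 = -4
  -4 + 2 = -2
  -4 + 3 = -1
  -4 + 10 = 6
  0 + 2 = 2
  0 + 3 = 3
  0 + 10 = 10
  2 + 3 = 5
  2 + 10 = 12
  3 + 10 = 13
Collected distinct sums: {-9, -5, -4, -3, -2, -1, 2, 3, 5, 6, 10, 12, 13}
|A +̂ A| = 13
(Reference bound: |A +̂ A| ≥ 2|A| - 3 for |A| ≥ 2, with |A| = 6 giving ≥ 9.)

|A +̂ A| = 13


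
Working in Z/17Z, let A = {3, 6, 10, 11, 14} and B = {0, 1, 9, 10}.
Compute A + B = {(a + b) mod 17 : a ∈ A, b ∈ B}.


Work in Z/17Z: reduce every sum a + b modulo 17.
Enumerate all 20 pairs:
a = 3: 3+0=3, 3+1=4, 3+9=12, 3+10=13
a = 6: 6+0=6, 6+1=7, 6+9=15, 6+10=16
a = 10: 10+0=10, 10+1=11, 10+9=2, 10+10=3
a = 11: 11+0=11, 11+1=12, 11+9=3, 11+10=4
a = 14: 14+0=14, 14+1=15, 14+9=6, 14+10=7
Distinct residues collected: {2, 3, 4, 6, 7, 10, 11, 12, 13, 14, 15, 16}
|A + B| = 12 (out of 17 total residues).

A + B = {2, 3, 4, 6, 7, 10, 11, 12, 13, 14, 15, 16}


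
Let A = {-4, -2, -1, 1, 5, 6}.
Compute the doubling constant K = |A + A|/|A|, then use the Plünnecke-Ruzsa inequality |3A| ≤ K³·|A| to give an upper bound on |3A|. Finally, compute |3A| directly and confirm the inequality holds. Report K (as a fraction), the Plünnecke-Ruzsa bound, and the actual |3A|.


|A| = 6.
Step 1: Compute A + A by enumerating all 36 pairs.
A + A = {-8, -6, -5, -4, -3, -2, -1, 0, 1, 2, 3, 4, 5, 6, 7, 10, 11, 12}, so |A + A| = 18.
Step 2: Doubling constant K = |A + A|/|A| = 18/6 = 18/6 ≈ 3.0000.
Step 3: Plünnecke-Ruzsa gives |3A| ≤ K³·|A| = (3.0000)³ · 6 ≈ 162.0000.
Step 4: Compute 3A = A + A + A directly by enumerating all triples (a,b,c) ∈ A³; |3A| = 29.
Step 5: Check 29 ≤ 162.0000? Yes ✓.

K = 18/6, Plünnecke-Ruzsa bound K³|A| ≈ 162.0000, |3A| = 29, inequality holds.


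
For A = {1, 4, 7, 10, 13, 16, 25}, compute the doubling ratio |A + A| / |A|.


|A| = 7.
Compute A + A by enumerating all 49 pairs.
A + A = {2, 5, 8, 11, 14, 17, 20, 23, 26, 29, 32, 35, 38, 41, 50}, so |A + A| = 15.
K = |A + A| / |A| = 15/7 (already in lowest terms) ≈ 2.1429.
Reference: AP of size 7 gives K = 13/7 ≈ 1.8571; a fully generic set of size 7 gives K ≈ 4.0000.

|A| = 7, |A + A| = 15, K = 15/7.


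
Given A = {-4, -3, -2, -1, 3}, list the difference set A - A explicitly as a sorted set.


A - A = {a - a' : a, a' ∈ A}.
Compute a - a' for each ordered pair (a, a'):
a = -4: -4--4=0, -4--3=-1, -4--2=-2, -4--1=-3, -4-3=-7
a = -3: -3--4=1, -3--3=0, -3--2=-1, -3--1=-2, -3-3=-6
a = -2: -2--4=2, -2--3=1, -2--2=0, -2--1=-1, -2-3=-5
a = -1: -1--4=3, -1--3=2, -1--2=1, -1--1=0, -1-3=-4
a = 3: 3--4=7, 3--3=6, 3--2=5, 3--1=4, 3-3=0
Collecting distinct values (and noting 0 appears from a-a):
A - A = {-7, -6, -5, -4, -3, -2, -1, 0, 1, 2, 3, 4, 5, 6, 7}
|A - A| = 15

A - A = {-7, -6, -5, -4, -3, -2, -1, 0, 1, 2, 3, 4, 5, 6, 7}


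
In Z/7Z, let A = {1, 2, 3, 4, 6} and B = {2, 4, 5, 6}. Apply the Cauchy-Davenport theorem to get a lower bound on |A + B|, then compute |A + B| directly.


Cauchy-Davenport: |A + B| ≥ min(p, |A| + |B| - 1) for A, B nonempty in Z/pZ.
|A| = 5, |B| = 4, p = 7.
CD lower bound = min(7, 5 + 4 - 1) = min(7, 8) = 7.
Compute A + B mod 7 directly:
a = 1: 1+2=3, 1+4=5, 1+5=6, 1+6=0
a = 2: 2+2=4, 2+4=6, 2+5=0, 2+6=1
a = 3: 3+2=5, 3+4=0, 3+5=1, 3+6=2
a = 4: 4+2=6, 4+4=1, 4+5=2, 4+6=3
a = 6: 6+2=1, 6+4=3, 6+5=4, 6+6=5
A + B = {0, 1, 2, 3, 4, 5, 6}, so |A + B| = 7.
Verify: 7 ≥ 7? Yes ✓.

CD lower bound = 7, actual |A + B| = 7.


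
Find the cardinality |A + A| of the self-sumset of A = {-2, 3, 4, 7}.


A + A = {a + a' : a, a' ∈ A}; |A| = 4.
General bounds: 2|A| - 1 ≤ |A + A| ≤ |A|(|A|+1)/2, i.e. 7 ≤ |A + A| ≤ 10.
Lower bound 2|A|-1 is attained iff A is an arithmetic progression.
Enumerate sums a + a' for a ≤ a' (symmetric, so this suffices):
a = -2: -2+-2=-4, -2+3=1, -2+4=2, -2+7=5
a = 3: 3+3=6, 3+4=7, 3+7=10
a = 4: 4+4=8, 4+7=11
a = 7: 7+7=14
Distinct sums: {-4, 1, 2, 5, 6, 7, 8, 10, 11, 14}
|A + A| = 10

|A + A| = 10


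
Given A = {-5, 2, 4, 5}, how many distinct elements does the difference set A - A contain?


A - A = {a - a' : a, a' ∈ A}; |A| = 4.
Bounds: 2|A|-1 ≤ |A - A| ≤ |A|² - |A| + 1, i.e. 7 ≤ |A - A| ≤ 13.
Note: 0 ∈ A - A always (from a - a). The set is symmetric: if d ∈ A - A then -d ∈ A - A.
Enumerate nonzero differences d = a - a' with a > a' (then include -d):
Positive differences: {1, 2, 3, 7, 9, 10}
Full difference set: {0} ∪ (positive diffs) ∪ (negative diffs).
|A - A| = 1 + 2·6 = 13 (matches direct enumeration: 13).

|A - A| = 13


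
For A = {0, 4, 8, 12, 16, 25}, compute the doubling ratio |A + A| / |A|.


|A| = 6.
Compute A + A by enumerating all 36 pairs.
A + A = {0, 4, 8, 12, 16, 20, 24, 25, 28, 29, 32, 33, 37, 41, 50}, so |A + A| = 15.
K = |A + A| / |A| = 15/6 = 5/2 ≈ 2.5000.
Reference: AP of size 6 gives K = 11/6 ≈ 1.8333; a fully generic set of size 6 gives K ≈ 3.5000.

|A| = 6, |A + A| = 15, K = 15/6 = 5/2.


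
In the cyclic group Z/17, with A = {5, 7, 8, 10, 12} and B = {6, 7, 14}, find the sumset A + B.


Work in Z/17Z: reduce every sum a + b modulo 17.
Enumerate all 15 pairs:
a = 5: 5+6=11, 5+7=12, 5+14=2
a = 7: 7+6=13, 7+7=14, 7+14=4
a = 8: 8+6=14, 8+7=15, 8+14=5
a = 10: 10+6=16, 10+7=0, 10+14=7
a = 12: 12+6=1, 12+7=2, 12+14=9
Distinct residues collected: {0, 1, 2, 4, 5, 7, 9, 11, 12, 13, 14, 15, 16}
|A + B| = 13 (out of 17 total residues).

A + B = {0, 1, 2, 4, 5, 7, 9, 11, 12, 13, 14, 15, 16}


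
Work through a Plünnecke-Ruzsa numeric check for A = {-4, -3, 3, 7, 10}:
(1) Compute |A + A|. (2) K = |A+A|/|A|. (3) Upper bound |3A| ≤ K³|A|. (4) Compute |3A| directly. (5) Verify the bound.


|A| = 5.
Step 1: Compute A + A by enumerating all 25 pairs.
A + A = {-8, -7, -6, -1, 0, 3, 4, 6, 7, 10, 13, 14, 17, 20}, so |A + A| = 14.
Step 2: Doubling constant K = |A + A|/|A| = 14/5 = 14/5 ≈ 2.8000.
Step 3: Plünnecke-Ruzsa gives |3A| ≤ K³·|A| = (2.8000)³ · 5 ≈ 109.7600.
Step 4: Compute 3A = A + A + A directly by enumerating all triples (a,b,c) ∈ A³; |3A| = 28.
Step 5: Check 28 ≤ 109.7600? Yes ✓.

K = 14/5, Plünnecke-Ruzsa bound K³|A| ≈ 109.7600, |3A| = 28, inequality holds.


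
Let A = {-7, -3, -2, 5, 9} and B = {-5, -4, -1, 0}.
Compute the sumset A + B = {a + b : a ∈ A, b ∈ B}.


A + B = {a + b : a ∈ A, b ∈ B}.
Enumerate all |A|·|B| = 5·4 = 20 pairs (a, b) and collect distinct sums.
a = -7: -7+-5=-12, -7+-4=-11, -7+-1=-8, -7+0=-7
a = -3: -3+-5=-8, -3+-4=-7, -3+-1=-4, -3+0=-3
a = -2: -2+-5=-7, -2+-4=-6, -2+-1=-3, -2+0=-2
a = 5: 5+-5=0, 5+-4=1, 5+-1=4, 5+0=5
a = 9: 9+-5=4, 9+-4=5, 9+-1=8, 9+0=9
Collecting distinct sums: A + B = {-12, -11, -8, -7, -6, -4, -3, -2, 0, 1, 4, 5, 8, 9}
|A + B| = 14

A + B = {-12, -11, -8, -7, -6, -4, -3, -2, 0, 1, 4, 5, 8, 9}


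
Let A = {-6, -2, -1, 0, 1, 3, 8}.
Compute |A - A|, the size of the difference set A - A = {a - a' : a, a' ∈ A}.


A - A = {a - a' : a, a' ∈ A}; |A| = 7.
Bounds: 2|A|-1 ≤ |A - A| ≤ |A|² - |A| + 1, i.e. 13 ≤ |A - A| ≤ 43.
Note: 0 ∈ A - A always (from a - a). The set is symmetric: if d ∈ A - A then -d ∈ A - A.
Enumerate nonzero differences d = a - a' with a > a' (then include -d):
Positive differences: {1, 2, 3, 4, 5, 6, 7, 8, 9, 10, 14}
Full difference set: {0} ∪ (positive diffs) ∪ (negative diffs).
|A - A| = 1 + 2·11 = 23 (matches direct enumeration: 23).

|A - A| = 23


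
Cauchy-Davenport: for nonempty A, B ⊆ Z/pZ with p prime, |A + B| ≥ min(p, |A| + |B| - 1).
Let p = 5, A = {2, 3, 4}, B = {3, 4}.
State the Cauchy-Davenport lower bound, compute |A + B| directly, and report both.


Cauchy-Davenport: |A + B| ≥ min(p, |A| + |B| - 1) for A, B nonempty in Z/pZ.
|A| = 3, |B| = 2, p = 5.
CD lower bound = min(5, 3 + 2 - 1) = min(5, 4) = 4.
Compute A + B mod 5 directly:
a = 2: 2+3=0, 2+4=1
a = 3: 3+3=1, 3+4=2
a = 4: 4+3=2, 4+4=3
A + B = {0, 1, 2, 3}, so |A + B| = 4.
Verify: 4 ≥ 4? Yes ✓.

CD lower bound = 4, actual |A + B| = 4.


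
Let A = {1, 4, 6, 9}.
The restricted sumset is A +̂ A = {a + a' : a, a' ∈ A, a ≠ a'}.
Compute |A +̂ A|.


Restricted sumset: A +̂ A = {a + a' : a ∈ A, a' ∈ A, a ≠ a'}.
Equivalently, take A + A and drop any sum 2a that is achievable ONLY as a + a for a ∈ A (i.e. sums representable only with equal summands).
Enumerate pairs (a, a') with a < a' (symmetric, so each unordered pair gives one sum; this covers all a ≠ a'):
  1 + 4 = 5
  1 + 6 = 7
  1 + 9 = 10
  4 + 6 = 10
  4 + 9 = 13
  6 + 9 = 15
Collected distinct sums: {5, 7, 10, 13, 15}
|A +̂ A| = 5
(Reference bound: |A +̂ A| ≥ 2|A| - 3 for |A| ≥ 2, with |A| = 4 giving ≥ 5.)

|A +̂ A| = 5


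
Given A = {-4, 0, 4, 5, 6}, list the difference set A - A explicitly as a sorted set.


A - A = {a - a' : a, a' ∈ A}.
Compute a - a' for each ordered pair (a, a'):
a = -4: -4--4=0, -4-0=-4, -4-4=-8, -4-5=-9, -4-6=-10
a = 0: 0--4=4, 0-0=0, 0-4=-4, 0-5=-5, 0-6=-6
a = 4: 4--4=8, 4-0=4, 4-4=0, 4-5=-1, 4-6=-2
a = 5: 5--4=9, 5-0=5, 5-4=1, 5-5=0, 5-6=-1
a = 6: 6--4=10, 6-0=6, 6-4=2, 6-5=1, 6-6=0
Collecting distinct values (and noting 0 appears from a-a):
A - A = {-10, -9, -8, -6, -5, -4, -2, -1, 0, 1, 2, 4, 5, 6, 8, 9, 10}
|A - A| = 17

A - A = {-10, -9, -8, -6, -5, -4, -2, -1, 0, 1, 2, 4, 5, 6, 8, 9, 10}


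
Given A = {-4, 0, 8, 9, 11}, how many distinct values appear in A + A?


A + A = {a + a' : a, a' ∈ A}; |A| = 5.
General bounds: 2|A| - 1 ≤ |A + A| ≤ |A|(|A|+1)/2, i.e. 9 ≤ |A + A| ≤ 15.
Lower bound 2|A|-1 is attained iff A is an arithmetic progression.
Enumerate sums a + a' for a ≤ a' (symmetric, so this suffices):
a = -4: -4+-4=-8, -4+0=-4, -4+8=4, -4+9=5, -4+11=7
a = 0: 0+0=0, 0+8=8, 0+9=9, 0+11=11
a = 8: 8+8=16, 8+9=17, 8+11=19
a = 9: 9+9=18, 9+11=20
a = 11: 11+11=22
Distinct sums: {-8, -4, 0, 4, 5, 7, 8, 9, 11, 16, 17, 18, 19, 20, 22}
|A + A| = 15

|A + A| = 15


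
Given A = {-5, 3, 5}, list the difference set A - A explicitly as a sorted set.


A - A = {a - a' : a, a' ∈ A}.
Compute a - a' for each ordered pair (a, a'):
a = -5: -5--5=0, -5-3=-8, -5-5=-10
a = 3: 3--5=8, 3-3=0, 3-5=-2
a = 5: 5--5=10, 5-3=2, 5-5=0
Collecting distinct values (and noting 0 appears from a-a):
A - A = {-10, -8, -2, 0, 2, 8, 10}
|A - A| = 7

A - A = {-10, -8, -2, 0, 2, 8, 10}


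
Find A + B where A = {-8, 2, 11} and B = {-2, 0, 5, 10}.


A + B = {a + b : a ∈ A, b ∈ B}.
Enumerate all |A|·|B| = 3·4 = 12 pairs (a, b) and collect distinct sums.
a = -8: -8+-2=-10, -8+0=-8, -8+5=-3, -8+10=2
a = 2: 2+-2=0, 2+0=2, 2+5=7, 2+10=12
a = 11: 11+-2=9, 11+0=11, 11+5=16, 11+10=21
Collecting distinct sums: A + B = {-10, -8, -3, 0, 2, 7, 9, 11, 12, 16, 21}
|A + B| = 11

A + B = {-10, -8, -3, 0, 2, 7, 9, 11, 12, 16, 21}


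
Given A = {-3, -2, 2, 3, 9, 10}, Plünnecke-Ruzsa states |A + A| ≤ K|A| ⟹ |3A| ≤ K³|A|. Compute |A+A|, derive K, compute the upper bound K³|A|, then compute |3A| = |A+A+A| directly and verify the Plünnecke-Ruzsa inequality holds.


|A| = 6.
Step 1: Compute A + A by enumerating all 36 pairs.
A + A = {-6, -5, -4, -1, 0, 1, 4, 5, 6, 7, 8, 11, 12, 13, 18, 19, 20}, so |A + A| = 17.
Step 2: Doubling constant K = |A + A|/|A| = 17/6 = 17/6 ≈ 2.8333.
Step 3: Plünnecke-Ruzsa gives |3A| ≤ K³·|A| = (2.8333)³ · 6 ≈ 136.4722.
Step 4: Compute 3A = A + A + A directly by enumerating all triples (a,b,c) ∈ A³; |3A| = 33.
Step 5: Check 33 ≤ 136.4722? Yes ✓.

K = 17/6, Plünnecke-Ruzsa bound K³|A| ≈ 136.4722, |3A| = 33, inequality holds.


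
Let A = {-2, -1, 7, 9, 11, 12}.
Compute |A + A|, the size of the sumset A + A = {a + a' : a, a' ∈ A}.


A + A = {a + a' : a, a' ∈ A}; |A| = 6.
General bounds: 2|A| - 1 ≤ |A + A| ≤ |A|(|A|+1)/2, i.e. 11 ≤ |A + A| ≤ 21.
Lower bound 2|A|-1 is attained iff A is an arithmetic progression.
Enumerate sums a + a' for a ≤ a' (symmetric, so this suffices):
a = -2: -2+-2=-4, -2+-1=-3, -2+7=5, -2+9=7, -2+11=9, -2+12=10
a = -1: -1+-1=-2, -1+7=6, -1+9=8, -1+11=10, -1+12=11
a = 7: 7+7=14, 7+9=16, 7+11=18, 7+12=19
a = 9: 9+9=18, 9+11=20, 9+12=21
a = 11: 11+11=22, 11+12=23
a = 12: 12+12=24
Distinct sums: {-4, -3, -2, 5, 6, 7, 8, 9, 10, 11, 14, 16, 18, 19, 20, 21, 22, 23, 24}
|A + A| = 19

|A + A| = 19


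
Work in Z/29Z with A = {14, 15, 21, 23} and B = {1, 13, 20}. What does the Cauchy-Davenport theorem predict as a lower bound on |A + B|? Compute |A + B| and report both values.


Cauchy-Davenport: |A + B| ≥ min(p, |A| + |B| - 1) for A, B nonempty in Z/pZ.
|A| = 4, |B| = 3, p = 29.
CD lower bound = min(29, 4 + 3 - 1) = min(29, 6) = 6.
Compute A + B mod 29 directly:
a = 14: 14+1=15, 14+13=27, 14+20=5
a = 15: 15+1=16, 15+13=28, 15+20=6
a = 21: 21+1=22, 21+13=5, 21+20=12
a = 23: 23+1=24, 23+13=7, 23+20=14
A + B = {5, 6, 7, 12, 14, 15, 16, 22, 24, 27, 28}, so |A + B| = 11.
Verify: 11 ≥ 6? Yes ✓.

CD lower bound = 6, actual |A + B| = 11.


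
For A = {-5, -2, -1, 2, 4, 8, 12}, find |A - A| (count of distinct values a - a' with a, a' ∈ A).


A - A = {a - a' : a, a' ∈ A}; |A| = 7.
Bounds: 2|A|-1 ≤ |A - A| ≤ |A|² - |A| + 1, i.e. 13 ≤ |A - A| ≤ 43.
Note: 0 ∈ A - A always (from a - a). The set is symmetric: if d ∈ A - A then -d ∈ A - A.
Enumerate nonzero differences d = a - a' with a > a' (then include -d):
Positive differences: {1, 2, 3, 4, 5, 6, 7, 8, 9, 10, 13, 14, 17}
Full difference set: {0} ∪ (positive diffs) ∪ (negative diffs).
|A - A| = 1 + 2·13 = 27 (matches direct enumeration: 27).

|A - A| = 27


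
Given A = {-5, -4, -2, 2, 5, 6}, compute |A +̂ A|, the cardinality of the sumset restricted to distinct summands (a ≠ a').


Restricted sumset: A +̂ A = {a + a' : a ∈ A, a' ∈ A, a ≠ a'}.
Equivalently, take A + A and drop any sum 2a that is achievable ONLY as a + a for a ∈ A (i.e. sums representable only with equal summands).
Enumerate pairs (a, a') with a < a' (symmetric, so each unordered pair gives one sum; this covers all a ≠ a'):
  -5 + -4 = -9
  -5 + -2 = -7
  -5 + 2 = -3
  -5 + 5 = 0
  -5 + 6 = 1
  -4 + -2 = -6
  -4 + 2 = -2
  -4 + 5 = 1
  -4 + 6 = 2
  -2 + 2 = 0
  -2 + 5 = 3
  -2 + 6 = 4
  2 + 5 = 7
  2 + 6 = 8
  5 + 6 = 11
Collected distinct sums: {-9, -7, -6, -3, -2, 0, 1, 2, 3, 4, 7, 8, 11}
|A +̂ A| = 13
(Reference bound: |A +̂ A| ≥ 2|A| - 3 for |A| ≥ 2, with |A| = 6 giving ≥ 9.)

|A +̂ A| = 13


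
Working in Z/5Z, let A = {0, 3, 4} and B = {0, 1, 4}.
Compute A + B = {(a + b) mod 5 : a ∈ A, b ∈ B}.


Work in Z/5Z: reduce every sum a + b modulo 5.
Enumerate all 9 pairs:
a = 0: 0+0=0, 0+1=1, 0+4=4
a = 3: 3+0=3, 3+1=4, 3+4=2
a = 4: 4+0=4, 4+1=0, 4+4=3
Distinct residues collected: {0, 1, 2, 3, 4}
|A + B| = 5 (out of 5 total residues).

A + B = {0, 1, 2, 3, 4}


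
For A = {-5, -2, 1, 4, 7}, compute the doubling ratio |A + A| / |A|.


|A| = 5.
Compute A + A by enumerating all 25 pairs.
A + A = {-10, -7, -4, -1, 2, 5, 8, 11, 14}, so |A + A| = 9.
K = |A + A| / |A| = 9/5 (already in lowest terms) ≈ 1.8000.
Reference: AP of size 5 gives K = 9/5 ≈ 1.8000; a fully generic set of size 5 gives K ≈ 3.0000.

|A| = 5, |A + A| = 9, K = 9/5.


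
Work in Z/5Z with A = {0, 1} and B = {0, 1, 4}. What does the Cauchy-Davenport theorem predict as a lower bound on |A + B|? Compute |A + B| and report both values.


Cauchy-Davenport: |A + B| ≥ min(p, |A| + |B| - 1) for A, B nonempty in Z/pZ.
|A| = 2, |B| = 3, p = 5.
CD lower bound = min(5, 2 + 3 - 1) = min(5, 4) = 4.
Compute A + B mod 5 directly:
a = 0: 0+0=0, 0+1=1, 0+4=4
a = 1: 1+0=1, 1+1=2, 1+4=0
A + B = {0, 1, 2, 4}, so |A + B| = 4.
Verify: 4 ≥ 4? Yes ✓.

CD lower bound = 4, actual |A + B| = 4.


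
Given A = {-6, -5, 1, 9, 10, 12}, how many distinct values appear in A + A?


A + A = {a + a' : a, a' ∈ A}; |A| = 6.
General bounds: 2|A| - 1 ≤ |A + A| ≤ |A|(|A|+1)/2, i.e. 11 ≤ |A + A| ≤ 21.
Lower bound 2|A|-1 is attained iff A is an arithmetic progression.
Enumerate sums a + a' for a ≤ a' (symmetric, so this suffices):
a = -6: -6+-6=-12, -6+-5=-11, -6+1=-5, -6+9=3, -6+10=4, -6+12=6
a = -5: -5+-5=-10, -5+1=-4, -5+9=4, -5+10=5, -5+12=7
a = 1: 1+1=2, 1+9=10, 1+10=11, 1+12=13
a = 9: 9+9=18, 9+10=19, 9+12=21
a = 10: 10+10=20, 10+12=22
a = 12: 12+12=24
Distinct sums: {-12, -11, -10, -5, -4, 2, 3, 4, 5, 6, 7, 10, 11, 13, 18, 19, 20, 21, 22, 24}
|A + A| = 20

|A + A| = 20


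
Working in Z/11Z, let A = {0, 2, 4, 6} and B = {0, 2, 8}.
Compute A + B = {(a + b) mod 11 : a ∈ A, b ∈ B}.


Work in Z/11Z: reduce every sum a + b modulo 11.
Enumerate all 12 pairs:
a = 0: 0+0=0, 0+2=2, 0+8=8
a = 2: 2+0=2, 2+2=4, 2+8=10
a = 4: 4+0=4, 4+2=6, 4+8=1
a = 6: 6+0=6, 6+2=8, 6+8=3
Distinct residues collected: {0, 1, 2, 3, 4, 6, 8, 10}
|A + B| = 8 (out of 11 total residues).

A + B = {0, 1, 2, 3, 4, 6, 8, 10}


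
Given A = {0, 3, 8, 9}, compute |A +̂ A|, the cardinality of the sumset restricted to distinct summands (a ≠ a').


Restricted sumset: A +̂ A = {a + a' : a ∈ A, a' ∈ A, a ≠ a'}.
Equivalently, take A + A and drop any sum 2a that is achievable ONLY as a + a for a ∈ A (i.e. sums representable only with equal summands).
Enumerate pairs (a, a') with a < a' (symmetric, so each unordered pair gives one sum; this covers all a ≠ a'):
  0 + 3 = 3
  0 + 8 = 8
  0 + 9 = 9
  3 + 8 = 11
  3 + 9 = 12
  8 + 9 = 17
Collected distinct sums: {3, 8, 9, 11, 12, 17}
|A +̂ A| = 6
(Reference bound: |A +̂ A| ≥ 2|A| - 3 for |A| ≥ 2, with |A| = 4 giving ≥ 5.)

|A +̂ A| = 6


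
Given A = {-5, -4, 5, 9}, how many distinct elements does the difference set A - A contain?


A - A = {a - a' : a, a' ∈ A}; |A| = 4.
Bounds: 2|A|-1 ≤ |A - A| ≤ |A|² - |A| + 1, i.e. 7 ≤ |A - A| ≤ 13.
Note: 0 ∈ A - A always (from a - a). The set is symmetric: if d ∈ A - A then -d ∈ A - A.
Enumerate nonzero differences d = a - a' with a > a' (then include -d):
Positive differences: {1, 4, 9, 10, 13, 14}
Full difference set: {0} ∪ (positive diffs) ∪ (negative diffs).
|A - A| = 1 + 2·6 = 13 (matches direct enumeration: 13).

|A - A| = 13


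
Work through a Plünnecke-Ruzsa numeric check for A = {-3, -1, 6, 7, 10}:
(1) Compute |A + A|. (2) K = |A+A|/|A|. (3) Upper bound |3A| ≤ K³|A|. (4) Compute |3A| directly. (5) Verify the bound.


|A| = 5.
Step 1: Compute A + A by enumerating all 25 pairs.
A + A = {-6, -4, -2, 3, 4, 5, 6, 7, 9, 12, 13, 14, 16, 17, 20}, so |A + A| = 15.
Step 2: Doubling constant K = |A + A|/|A| = 15/5 = 15/5 ≈ 3.0000.
Step 3: Plünnecke-Ruzsa gives |3A| ≤ K³·|A| = (3.0000)³ · 5 ≈ 135.0000.
Step 4: Compute 3A = A + A + A directly by enumerating all triples (a,b,c) ∈ A³; |3A| = 31.
Step 5: Check 31 ≤ 135.0000? Yes ✓.

K = 15/5, Plünnecke-Ruzsa bound K³|A| ≈ 135.0000, |3A| = 31, inequality holds.


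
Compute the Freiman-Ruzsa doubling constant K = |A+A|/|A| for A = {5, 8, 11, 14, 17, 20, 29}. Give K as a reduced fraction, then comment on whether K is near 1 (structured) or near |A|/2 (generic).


|A| = 7.
Compute A + A by enumerating all 49 pairs.
A + A = {10, 13, 16, 19, 22, 25, 28, 31, 34, 37, 40, 43, 46, 49, 58}, so |A + A| = 15.
K = |A + A| / |A| = 15/7 (already in lowest terms) ≈ 2.1429.
Reference: AP of size 7 gives K = 13/7 ≈ 1.8571; a fully generic set of size 7 gives K ≈ 4.0000.

|A| = 7, |A + A| = 15, K = 15/7.


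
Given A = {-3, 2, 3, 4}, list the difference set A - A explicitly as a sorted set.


A - A = {a - a' : a, a' ∈ A}.
Compute a - a' for each ordered pair (a, a'):
a = -3: -3--3=0, -3-2=-5, -3-3=-6, -3-4=-7
a = 2: 2--3=5, 2-2=0, 2-3=-1, 2-4=-2
a = 3: 3--3=6, 3-2=1, 3-3=0, 3-4=-1
a = 4: 4--3=7, 4-2=2, 4-3=1, 4-4=0
Collecting distinct values (and noting 0 appears from a-a):
A - A = {-7, -6, -5, -2, -1, 0, 1, 2, 5, 6, 7}
|A - A| = 11

A - A = {-7, -6, -5, -2, -1, 0, 1, 2, 5, 6, 7}


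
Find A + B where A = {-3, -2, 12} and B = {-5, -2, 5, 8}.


A + B = {a + b : a ∈ A, b ∈ B}.
Enumerate all |A|·|B| = 3·4 = 12 pairs (a, b) and collect distinct sums.
a = -3: -3+-5=-8, -3+-2=-5, -3+5=2, -3+8=5
a = -2: -2+-5=-7, -2+-2=-4, -2+5=3, -2+8=6
a = 12: 12+-5=7, 12+-2=10, 12+5=17, 12+8=20
Collecting distinct sums: A + B = {-8, -7, -5, -4, 2, 3, 5, 6, 7, 10, 17, 20}
|A + B| = 12

A + B = {-8, -7, -5, -4, 2, 3, 5, 6, 7, 10, 17, 20}


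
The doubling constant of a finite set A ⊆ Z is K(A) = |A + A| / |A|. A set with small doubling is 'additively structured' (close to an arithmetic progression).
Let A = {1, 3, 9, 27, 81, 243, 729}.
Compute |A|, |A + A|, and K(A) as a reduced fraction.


|A| = 7.
Compute A + A by enumerating all 49 pairs.
A + A = {2, 4, 6, 10, 12, 18, 28, 30, 36, 54, 82, 84, 90, 108, 162, 244, 246, 252, 270, 324, 486, 730, 732, 738, 756, 810, 972, 1458}, so |A + A| = 28.
K = |A + A| / |A| = 28/7 = 4/1 ≈ 4.0000.
Reference: AP of size 7 gives K = 13/7 ≈ 1.8571; a fully generic set of size 7 gives K ≈ 4.0000.

|A| = 7, |A + A| = 28, K = 28/7 = 4/1.


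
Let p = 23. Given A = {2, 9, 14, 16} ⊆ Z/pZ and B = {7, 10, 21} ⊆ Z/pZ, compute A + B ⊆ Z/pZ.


Work in Z/23Z: reduce every sum a + b modulo 23.
Enumerate all 12 pairs:
a = 2: 2+7=9, 2+10=12, 2+21=0
a = 9: 9+7=16, 9+10=19, 9+21=7
a = 14: 14+7=21, 14+10=1, 14+21=12
a = 16: 16+7=0, 16+10=3, 16+21=14
Distinct residues collected: {0, 1, 3, 7, 9, 12, 14, 16, 19, 21}
|A + B| = 10 (out of 23 total residues).

A + B = {0, 1, 3, 7, 9, 12, 14, 16, 19, 21}


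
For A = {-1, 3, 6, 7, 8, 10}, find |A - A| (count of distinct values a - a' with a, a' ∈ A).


A - A = {a - a' : a, a' ∈ A}; |A| = 6.
Bounds: 2|A|-1 ≤ |A - A| ≤ |A|² - |A| + 1, i.e. 11 ≤ |A - A| ≤ 31.
Note: 0 ∈ A - A always (from a - a). The set is symmetric: if d ∈ A - A then -d ∈ A - A.
Enumerate nonzero differences d = a - a' with a > a' (then include -d):
Positive differences: {1, 2, 3, 4, 5, 7, 8, 9, 11}
Full difference set: {0} ∪ (positive diffs) ∪ (negative diffs).
|A - A| = 1 + 2·9 = 19 (matches direct enumeration: 19).

|A - A| = 19


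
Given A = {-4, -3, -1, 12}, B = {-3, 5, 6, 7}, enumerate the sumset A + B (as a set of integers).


A + B = {a + b : a ∈ A, b ∈ B}.
Enumerate all |A|·|B| = 4·4 = 16 pairs (a, b) and collect distinct sums.
a = -4: -4+-3=-7, -4+5=1, -4+6=2, -4+7=3
a = -3: -3+-3=-6, -3+5=2, -3+6=3, -3+7=4
a = -1: -1+-3=-4, -1+5=4, -1+6=5, -1+7=6
a = 12: 12+-3=9, 12+5=17, 12+6=18, 12+7=19
Collecting distinct sums: A + B = {-7, -6, -4, 1, 2, 3, 4, 5, 6, 9, 17, 18, 19}
|A + B| = 13

A + B = {-7, -6, -4, 1, 2, 3, 4, 5, 6, 9, 17, 18, 19}


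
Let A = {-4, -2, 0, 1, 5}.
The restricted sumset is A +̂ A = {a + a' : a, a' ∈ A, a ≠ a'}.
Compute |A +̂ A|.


Restricted sumset: A +̂ A = {a + a' : a ∈ A, a' ∈ A, a ≠ a'}.
Equivalently, take A + A and drop any sum 2a that is achievable ONLY as a + a for a ∈ A (i.e. sums representable only with equal summands).
Enumerate pairs (a, a') with a < a' (symmetric, so each unordered pair gives one sum; this covers all a ≠ a'):
  -4 + -2 = -6
  -4 + 0 = -4
  -4 + 1 = -3
  -4 + 5 = 1
  -2 + 0 = -2
  -2 + 1 = -1
  -2 + 5 = 3
  0 + 1 = 1
  0 + 5 = 5
  1 + 5 = 6
Collected distinct sums: {-6, -4, -3, -2, -1, 1, 3, 5, 6}
|A +̂ A| = 9
(Reference bound: |A +̂ A| ≥ 2|A| - 3 for |A| ≥ 2, with |A| = 5 giving ≥ 7.)

|A +̂ A| = 9


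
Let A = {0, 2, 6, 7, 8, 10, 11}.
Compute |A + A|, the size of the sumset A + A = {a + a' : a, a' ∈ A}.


A + A = {a + a' : a, a' ∈ A}; |A| = 7.
General bounds: 2|A| - 1 ≤ |A + A| ≤ |A|(|A|+1)/2, i.e. 13 ≤ |A + A| ≤ 28.
Lower bound 2|A|-1 is attained iff A is an arithmetic progression.
Enumerate sums a + a' for a ≤ a' (symmetric, so this suffices):
a = 0: 0+0=0, 0+2=2, 0+6=6, 0+7=7, 0+8=8, 0+10=10, 0+11=11
a = 2: 2+2=4, 2+6=8, 2+7=9, 2+8=10, 2+10=12, 2+11=13
a = 6: 6+6=12, 6+7=13, 6+8=14, 6+10=16, 6+11=17
a = 7: 7+7=14, 7+8=15, 7+10=17, 7+11=18
a = 8: 8+8=16, 8+10=18, 8+11=19
a = 10: 10+10=20, 10+11=21
a = 11: 11+11=22
Distinct sums: {0, 2, 4, 6, 7, 8, 9, 10, 11, 12, 13, 14, 15, 16, 17, 18, 19, 20, 21, 22}
|A + A| = 20

|A + A| = 20


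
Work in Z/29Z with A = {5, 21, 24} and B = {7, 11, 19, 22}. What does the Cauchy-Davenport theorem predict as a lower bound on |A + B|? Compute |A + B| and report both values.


Cauchy-Davenport: |A + B| ≥ min(p, |A| + |B| - 1) for A, B nonempty in Z/pZ.
|A| = 3, |B| = 4, p = 29.
CD lower bound = min(29, 3 + 4 - 1) = min(29, 6) = 6.
Compute A + B mod 29 directly:
a = 5: 5+7=12, 5+11=16, 5+19=24, 5+22=27
a = 21: 21+7=28, 21+11=3, 21+19=11, 21+22=14
a = 24: 24+7=2, 24+11=6, 24+19=14, 24+22=17
A + B = {2, 3, 6, 11, 12, 14, 16, 17, 24, 27, 28}, so |A + B| = 11.
Verify: 11 ≥ 6? Yes ✓.

CD lower bound = 6, actual |A + B| = 11.


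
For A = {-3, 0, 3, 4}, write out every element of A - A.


A - A = {a - a' : a, a' ∈ A}.
Compute a - a' for each ordered pair (a, a'):
a = -3: -3--3=0, -3-0=-3, -3-3=-6, -3-4=-7
a = 0: 0--3=3, 0-0=0, 0-3=-3, 0-4=-4
a = 3: 3--3=6, 3-0=3, 3-3=0, 3-4=-1
a = 4: 4--3=7, 4-0=4, 4-3=1, 4-4=0
Collecting distinct values (and noting 0 appears from a-a):
A - A = {-7, -6, -4, -3, -1, 0, 1, 3, 4, 6, 7}
|A - A| = 11

A - A = {-7, -6, -4, -3, -1, 0, 1, 3, 4, 6, 7}


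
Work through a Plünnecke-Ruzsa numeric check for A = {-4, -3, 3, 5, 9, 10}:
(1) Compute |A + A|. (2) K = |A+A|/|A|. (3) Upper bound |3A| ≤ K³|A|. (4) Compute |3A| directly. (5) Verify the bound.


|A| = 6.
Step 1: Compute A + A by enumerating all 36 pairs.
A + A = {-8, -7, -6, -1, 0, 1, 2, 5, 6, 7, 8, 10, 12, 13, 14, 15, 18, 19, 20}, so |A + A| = 19.
Step 2: Doubling constant K = |A + A|/|A| = 19/6 = 19/6 ≈ 3.1667.
Step 3: Plünnecke-Ruzsa gives |3A| ≤ K³·|A| = (3.1667)³ · 6 ≈ 190.5278.
Step 4: Compute 3A = A + A + A directly by enumerating all triples (a,b,c) ∈ A³; |3A| = 38.
Step 5: Check 38 ≤ 190.5278? Yes ✓.

K = 19/6, Plünnecke-Ruzsa bound K³|A| ≈ 190.5278, |3A| = 38, inequality holds.


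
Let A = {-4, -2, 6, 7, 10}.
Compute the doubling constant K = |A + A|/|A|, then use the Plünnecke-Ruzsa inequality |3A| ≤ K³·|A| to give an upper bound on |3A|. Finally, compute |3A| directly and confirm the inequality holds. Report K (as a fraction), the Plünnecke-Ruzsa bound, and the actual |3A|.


|A| = 5.
Step 1: Compute A + A by enumerating all 25 pairs.
A + A = {-8, -6, -4, 2, 3, 4, 5, 6, 8, 12, 13, 14, 16, 17, 20}, so |A + A| = 15.
Step 2: Doubling constant K = |A + A|/|A| = 15/5 = 15/5 ≈ 3.0000.
Step 3: Plünnecke-Ruzsa gives |3A| ≤ K³·|A| = (3.0000)³ · 5 ≈ 135.0000.
Step 4: Compute 3A = A + A + A directly by enumerating all triples (a,b,c) ∈ A³; |3A| = 31.
Step 5: Check 31 ≤ 135.0000? Yes ✓.

K = 15/5, Plünnecke-Ruzsa bound K³|A| ≈ 135.0000, |3A| = 31, inequality holds.


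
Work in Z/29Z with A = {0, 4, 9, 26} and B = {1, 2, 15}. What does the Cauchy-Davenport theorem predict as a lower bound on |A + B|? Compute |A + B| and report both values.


Cauchy-Davenport: |A + B| ≥ min(p, |A| + |B| - 1) for A, B nonempty in Z/pZ.
|A| = 4, |B| = 3, p = 29.
CD lower bound = min(29, 4 + 3 - 1) = min(29, 6) = 6.
Compute A + B mod 29 directly:
a = 0: 0+1=1, 0+2=2, 0+15=15
a = 4: 4+1=5, 4+2=6, 4+15=19
a = 9: 9+1=10, 9+2=11, 9+15=24
a = 26: 26+1=27, 26+2=28, 26+15=12
A + B = {1, 2, 5, 6, 10, 11, 12, 15, 19, 24, 27, 28}, so |A + B| = 12.
Verify: 12 ≥ 6? Yes ✓.

CD lower bound = 6, actual |A + B| = 12.
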